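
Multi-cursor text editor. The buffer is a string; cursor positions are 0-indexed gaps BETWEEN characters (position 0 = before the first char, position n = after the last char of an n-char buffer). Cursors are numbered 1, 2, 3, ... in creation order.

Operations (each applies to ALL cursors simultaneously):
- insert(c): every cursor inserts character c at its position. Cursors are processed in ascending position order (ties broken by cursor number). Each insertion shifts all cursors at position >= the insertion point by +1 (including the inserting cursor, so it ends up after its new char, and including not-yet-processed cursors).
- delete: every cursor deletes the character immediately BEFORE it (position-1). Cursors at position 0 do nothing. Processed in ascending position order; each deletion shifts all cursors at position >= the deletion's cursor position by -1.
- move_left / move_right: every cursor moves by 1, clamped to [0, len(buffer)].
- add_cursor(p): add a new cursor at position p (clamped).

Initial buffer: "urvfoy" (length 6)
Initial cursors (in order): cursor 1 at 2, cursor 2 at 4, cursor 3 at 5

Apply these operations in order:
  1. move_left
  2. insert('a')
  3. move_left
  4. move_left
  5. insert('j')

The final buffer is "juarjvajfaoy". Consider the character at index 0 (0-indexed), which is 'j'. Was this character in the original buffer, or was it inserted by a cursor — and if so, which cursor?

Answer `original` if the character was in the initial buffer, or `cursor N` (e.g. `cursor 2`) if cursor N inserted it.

After op 1 (move_left): buffer="urvfoy" (len 6), cursors c1@1 c2@3 c3@4, authorship ......
After op 2 (insert('a')): buffer="uarvafaoy" (len 9), cursors c1@2 c2@5 c3@7, authorship .1..2.3..
After op 3 (move_left): buffer="uarvafaoy" (len 9), cursors c1@1 c2@4 c3@6, authorship .1..2.3..
After op 4 (move_left): buffer="uarvafaoy" (len 9), cursors c1@0 c2@3 c3@5, authorship .1..2.3..
After op 5 (insert('j')): buffer="juarjvajfaoy" (len 12), cursors c1@1 c2@5 c3@8, authorship 1.1.2.23.3..
Authorship (.=original, N=cursor N): 1 . 1 . 2 . 2 3 . 3 . .
Index 0: author = 1

Answer: cursor 1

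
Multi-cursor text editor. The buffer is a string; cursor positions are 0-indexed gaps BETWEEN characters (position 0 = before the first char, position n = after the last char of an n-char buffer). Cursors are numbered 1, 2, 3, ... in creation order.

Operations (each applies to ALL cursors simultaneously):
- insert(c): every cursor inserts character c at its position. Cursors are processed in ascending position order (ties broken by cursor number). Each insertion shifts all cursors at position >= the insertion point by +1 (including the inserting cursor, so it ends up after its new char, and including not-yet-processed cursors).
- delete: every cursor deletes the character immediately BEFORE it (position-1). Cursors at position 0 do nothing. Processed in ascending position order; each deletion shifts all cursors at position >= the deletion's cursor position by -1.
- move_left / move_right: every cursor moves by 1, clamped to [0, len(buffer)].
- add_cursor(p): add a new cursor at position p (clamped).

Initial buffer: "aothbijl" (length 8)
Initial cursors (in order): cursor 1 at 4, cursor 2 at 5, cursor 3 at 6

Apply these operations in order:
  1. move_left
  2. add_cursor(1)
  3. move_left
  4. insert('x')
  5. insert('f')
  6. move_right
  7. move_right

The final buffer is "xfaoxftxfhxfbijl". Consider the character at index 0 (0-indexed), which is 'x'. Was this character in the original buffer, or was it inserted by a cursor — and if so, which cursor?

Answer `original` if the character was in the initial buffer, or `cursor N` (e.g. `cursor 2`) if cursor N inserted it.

Answer: cursor 4

Derivation:
After op 1 (move_left): buffer="aothbijl" (len 8), cursors c1@3 c2@4 c3@5, authorship ........
After op 2 (add_cursor(1)): buffer="aothbijl" (len 8), cursors c4@1 c1@3 c2@4 c3@5, authorship ........
After op 3 (move_left): buffer="aothbijl" (len 8), cursors c4@0 c1@2 c2@3 c3@4, authorship ........
After op 4 (insert('x')): buffer="xaoxtxhxbijl" (len 12), cursors c4@1 c1@4 c2@6 c3@8, authorship 4..1.2.3....
After op 5 (insert('f')): buffer="xfaoxftxfhxfbijl" (len 16), cursors c4@2 c1@6 c2@9 c3@12, authorship 44..11.22.33....
After op 6 (move_right): buffer="xfaoxftxfhxfbijl" (len 16), cursors c4@3 c1@7 c2@10 c3@13, authorship 44..11.22.33....
After op 7 (move_right): buffer="xfaoxftxfhxfbijl" (len 16), cursors c4@4 c1@8 c2@11 c3@14, authorship 44..11.22.33....
Authorship (.=original, N=cursor N): 4 4 . . 1 1 . 2 2 . 3 3 . . . .
Index 0: author = 4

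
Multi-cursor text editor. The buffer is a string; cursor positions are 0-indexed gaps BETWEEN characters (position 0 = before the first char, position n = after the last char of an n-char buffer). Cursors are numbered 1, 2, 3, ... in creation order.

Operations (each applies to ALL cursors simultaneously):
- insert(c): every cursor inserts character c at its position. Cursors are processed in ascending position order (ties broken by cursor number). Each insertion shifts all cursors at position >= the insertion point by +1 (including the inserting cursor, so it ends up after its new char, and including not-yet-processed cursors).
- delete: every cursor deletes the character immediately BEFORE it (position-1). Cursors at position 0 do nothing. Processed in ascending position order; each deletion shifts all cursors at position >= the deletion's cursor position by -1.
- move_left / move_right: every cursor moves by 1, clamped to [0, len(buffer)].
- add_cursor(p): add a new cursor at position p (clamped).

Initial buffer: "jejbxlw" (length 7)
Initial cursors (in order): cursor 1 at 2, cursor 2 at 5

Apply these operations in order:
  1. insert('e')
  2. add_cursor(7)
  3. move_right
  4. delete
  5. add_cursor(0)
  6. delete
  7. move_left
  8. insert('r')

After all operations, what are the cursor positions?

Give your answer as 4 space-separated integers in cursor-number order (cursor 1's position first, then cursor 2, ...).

After op 1 (insert('e')): buffer="jeejbxelw" (len 9), cursors c1@3 c2@7, authorship ..1...2..
After op 2 (add_cursor(7)): buffer="jeejbxelw" (len 9), cursors c1@3 c2@7 c3@7, authorship ..1...2..
After op 3 (move_right): buffer="jeejbxelw" (len 9), cursors c1@4 c2@8 c3@8, authorship ..1...2..
After op 4 (delete): buffer="jeebxw" (len 6), cursors c1@3 c2@5 c3@5, authorship ..1...
After op 5 (add_cursor(0)): buffer="jeebxw" (len 6), cursors c4@0 c1@3 c2@5 c3@5, authorship ..1...
After op 6 (delete): buffer="jew" (len 3), cursors c4@0 c1@2 c2@2 c3@2, authorship ...
After op 7 (move_left): buffer="jew" (len 3), cursors c4@0 c1@1 c2@1 c3@1, authorship ...
After op 8 (insert('r')): buffer="rjrrrew" (len 7), cursors c4@1 c1@5 c2@5 c3@5, authorship 4.123..

Answer: 5 5 5 1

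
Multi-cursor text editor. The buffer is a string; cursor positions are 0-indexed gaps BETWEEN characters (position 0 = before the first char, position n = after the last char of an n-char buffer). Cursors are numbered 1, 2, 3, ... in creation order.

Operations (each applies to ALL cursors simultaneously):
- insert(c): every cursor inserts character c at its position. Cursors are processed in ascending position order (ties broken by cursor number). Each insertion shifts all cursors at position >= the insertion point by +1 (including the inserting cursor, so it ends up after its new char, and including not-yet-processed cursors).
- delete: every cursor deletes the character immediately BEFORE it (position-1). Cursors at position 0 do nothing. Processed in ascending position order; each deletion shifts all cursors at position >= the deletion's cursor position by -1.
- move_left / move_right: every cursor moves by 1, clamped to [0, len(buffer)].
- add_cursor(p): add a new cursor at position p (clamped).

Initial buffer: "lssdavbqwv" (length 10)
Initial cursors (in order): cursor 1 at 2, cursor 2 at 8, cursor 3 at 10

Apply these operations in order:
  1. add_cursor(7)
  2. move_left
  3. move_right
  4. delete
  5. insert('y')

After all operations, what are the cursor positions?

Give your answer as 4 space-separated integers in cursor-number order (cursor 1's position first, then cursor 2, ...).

Answer: 2 8 10 8

Derivation:
After op 1 (add_cursor(7)): buffer="lssdavbqwv" (len 10), cursors c1@2 c4@7 c2@8 c3@10, authorship ..........
After op 2 (move_left): buffer="lssdavbqwv" (len 10), cursors c1@1 c4@6 c2@7 c3@9, authorship ..........
After op 3 (move_right): buffer="lssdavbqwv" (len 10), cursors c1@2 c4@7 c2@8 c3@10, authorship ..........
After op 4 (delete): buffer="lsdavw" (len 6), cursors c1@1 c2@5 c4@5 c3@6, authorship ......
After op 5 (insert('y')): buffer="lysdavyywy" (len 10), cursors c1@2 c2@8 c4@8 c3@10, authorship .1....24.3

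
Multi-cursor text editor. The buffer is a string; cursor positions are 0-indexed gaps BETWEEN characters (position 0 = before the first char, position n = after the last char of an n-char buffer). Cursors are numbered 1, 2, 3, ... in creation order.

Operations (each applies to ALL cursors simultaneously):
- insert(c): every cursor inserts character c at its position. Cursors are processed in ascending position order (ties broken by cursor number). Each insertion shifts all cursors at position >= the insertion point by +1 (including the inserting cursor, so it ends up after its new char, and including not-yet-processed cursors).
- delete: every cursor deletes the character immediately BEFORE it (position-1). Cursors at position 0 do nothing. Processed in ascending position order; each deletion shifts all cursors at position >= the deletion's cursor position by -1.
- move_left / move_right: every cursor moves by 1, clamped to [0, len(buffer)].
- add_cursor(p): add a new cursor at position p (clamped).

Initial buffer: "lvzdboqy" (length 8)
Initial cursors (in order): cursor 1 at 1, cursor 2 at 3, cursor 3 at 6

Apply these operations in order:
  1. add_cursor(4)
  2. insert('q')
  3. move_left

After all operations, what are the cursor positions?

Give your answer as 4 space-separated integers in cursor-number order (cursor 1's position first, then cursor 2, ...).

Answer: 1 4 9 6

Derivation:
After op 1 (add_cursor(4)): buffer="lvzdboqy" (len 8), cursors c1@1 c2@3 c4@4 c3@6, authorship ........
After op 2 (insert('q')): buffer="lqvzqdqboqqy" (len 12), cursors c1@2 c2@5 c4@7 c3@10, authorship .1..2.4..3..
After op 3 (move_left): buffer="lqvzqdqboqqy" (len 12), cursors c1@1 c2@4 c4@6 c3@9, authorship .1..2.4..3..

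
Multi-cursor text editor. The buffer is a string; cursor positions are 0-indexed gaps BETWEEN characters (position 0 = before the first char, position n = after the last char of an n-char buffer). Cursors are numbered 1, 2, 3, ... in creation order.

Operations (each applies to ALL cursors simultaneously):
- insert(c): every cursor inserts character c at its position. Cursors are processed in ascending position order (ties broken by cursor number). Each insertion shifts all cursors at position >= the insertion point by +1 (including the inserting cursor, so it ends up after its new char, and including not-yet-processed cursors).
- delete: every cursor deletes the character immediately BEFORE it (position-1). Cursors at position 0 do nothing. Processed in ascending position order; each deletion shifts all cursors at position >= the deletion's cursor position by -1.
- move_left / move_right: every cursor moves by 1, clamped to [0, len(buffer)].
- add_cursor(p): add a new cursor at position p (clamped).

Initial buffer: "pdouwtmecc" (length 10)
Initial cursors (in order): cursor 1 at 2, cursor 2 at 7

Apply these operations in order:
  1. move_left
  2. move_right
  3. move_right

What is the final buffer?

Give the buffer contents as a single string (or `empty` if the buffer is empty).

After op 1 (move_left): buffer="pdouwtmecc" (len 10), cursors c1@1 c2@6, authorship ..........
After op 2 (move_right): buffer="pdouwtmecc" (len 10), cursors c1@2 c2@7, authorship ..........
After op 3 (move_right): buffer="pdouwtmecc" (len 10), cursors c1@3 c2@8, authorship ..........

Answer: pdouwtmecc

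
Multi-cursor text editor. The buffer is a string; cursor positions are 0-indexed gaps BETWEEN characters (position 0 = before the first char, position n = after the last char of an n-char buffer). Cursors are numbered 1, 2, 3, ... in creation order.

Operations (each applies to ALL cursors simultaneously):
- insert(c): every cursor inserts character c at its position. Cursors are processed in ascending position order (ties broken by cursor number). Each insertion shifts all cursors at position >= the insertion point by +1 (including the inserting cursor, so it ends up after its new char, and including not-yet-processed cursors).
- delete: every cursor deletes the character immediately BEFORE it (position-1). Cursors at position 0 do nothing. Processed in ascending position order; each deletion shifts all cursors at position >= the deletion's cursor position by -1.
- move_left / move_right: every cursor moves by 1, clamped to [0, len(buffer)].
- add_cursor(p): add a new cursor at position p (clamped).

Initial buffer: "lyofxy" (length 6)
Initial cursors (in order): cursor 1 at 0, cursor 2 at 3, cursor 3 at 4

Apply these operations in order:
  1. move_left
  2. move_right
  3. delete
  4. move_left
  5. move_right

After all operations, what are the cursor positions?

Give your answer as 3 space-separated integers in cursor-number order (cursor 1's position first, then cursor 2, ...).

Answer: 1 1 1

Derivation:
After op 1 (move_left): buffer="lyofxy" (len 6), cursors c1@0 c2@2 c3@3, authorship ......
After op 2 (move_right): buffer="lyofxy" (len 6), cursors c1@1 c2@3 c3@4, authorship ......
After op 3 (delete): buffer="yxy" (len 3), cursors c1@0 c2@1 c3@1, authorship ...
After op 4 (move_left): buffer="yxy" (len 3), cursors c1@0 c2@0 c3@0, authorship ...
After op 5 (move_right): buffer="yxy" (len 3), cursors c1@1 c2@1 c3@1, authorship ...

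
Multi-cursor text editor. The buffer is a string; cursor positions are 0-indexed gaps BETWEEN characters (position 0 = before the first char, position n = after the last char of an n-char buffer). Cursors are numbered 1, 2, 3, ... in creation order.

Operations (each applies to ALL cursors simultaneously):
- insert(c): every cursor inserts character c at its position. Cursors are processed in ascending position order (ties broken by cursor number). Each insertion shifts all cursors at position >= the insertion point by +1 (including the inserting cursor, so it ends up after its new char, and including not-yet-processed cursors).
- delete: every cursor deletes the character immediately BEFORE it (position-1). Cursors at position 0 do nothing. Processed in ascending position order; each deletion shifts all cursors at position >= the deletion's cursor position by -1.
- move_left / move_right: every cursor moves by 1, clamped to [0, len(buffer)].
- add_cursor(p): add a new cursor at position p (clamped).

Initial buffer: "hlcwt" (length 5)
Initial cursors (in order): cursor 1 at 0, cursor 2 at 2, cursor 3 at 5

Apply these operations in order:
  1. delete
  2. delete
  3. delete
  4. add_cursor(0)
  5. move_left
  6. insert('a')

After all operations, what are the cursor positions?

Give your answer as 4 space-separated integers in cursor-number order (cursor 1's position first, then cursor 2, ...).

After op 1 (delete): buffer="hcw" (len 3), cursors c1@0 c2@1 c3@3, authorship ...
After op 2 (delete): buffer="c" (len 1), cursors c1@0 c2@0 c3@1, authorship .
After op 3 (delete): buffer="" (len 0), cursors c1@0 c2@0 c3@0, authorship 
After op 4 (add_cursor(0)): buffer="" (len 0), cursors c1@0 c2@0 c3@0 c4@0, authorship 
After op 5 (move_left): buffer="" (len 0), cursors c1@0 c2@0 c3@0 c4@0, authorship 
After op 6 (insert('a')): buffer="aaaa" (len 4), cursors c1@4 c2@4 c3@4 c4@4, authorship 1234

Answer: 4 4 4 4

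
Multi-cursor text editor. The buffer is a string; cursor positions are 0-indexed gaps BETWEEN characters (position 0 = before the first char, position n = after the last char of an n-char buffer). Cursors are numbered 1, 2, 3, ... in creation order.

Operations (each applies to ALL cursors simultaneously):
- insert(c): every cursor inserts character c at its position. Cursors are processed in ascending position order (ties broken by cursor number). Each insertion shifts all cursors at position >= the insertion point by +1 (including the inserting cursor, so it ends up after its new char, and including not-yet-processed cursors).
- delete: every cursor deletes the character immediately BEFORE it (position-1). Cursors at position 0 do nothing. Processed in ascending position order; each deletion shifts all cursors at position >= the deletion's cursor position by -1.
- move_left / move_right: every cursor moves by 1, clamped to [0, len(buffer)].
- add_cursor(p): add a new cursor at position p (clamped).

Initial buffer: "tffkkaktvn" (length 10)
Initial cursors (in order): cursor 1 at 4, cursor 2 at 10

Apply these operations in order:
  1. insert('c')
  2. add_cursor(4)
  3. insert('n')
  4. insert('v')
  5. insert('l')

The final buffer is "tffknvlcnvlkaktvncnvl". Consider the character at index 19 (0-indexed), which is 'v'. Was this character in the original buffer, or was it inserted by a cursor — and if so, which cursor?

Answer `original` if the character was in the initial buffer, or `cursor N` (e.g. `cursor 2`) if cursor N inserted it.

After op 1 (insert('c')): buffer="tffkckaktvnc" (len 12), cursors c1@5 c2@12, authorship ....1......2
After op 2 (add_cursor(4)): buffer="tffkckaktvnc" (len 12), cursors c3@4 c1@5 c2@12, authorship ....1......2
After op 3 (insert('n')): buffer="tffkncnkaktvncn" (len 15), cursors c3@5 c1@7 c2@15, authorship ....311......22
After op 4 (insert('v')): buffer="tffknvcnvkaktvncnv" (len 18), cursors c3@6 c1@9 c2@18, authorship ....33111......222
After op 5 (insert('l')): buffer="tffknvlcnvlkaktvncnvl" (len 21), cursors c3@7 c1@11 c2@21, authorship ....3331111......2222
Authorship (.=original, N=cursor N): . . . . 3 3 3 1 1 1 1 . . . . . . 2 2 2 2
Index 19: author = 2

Answer: cursor 2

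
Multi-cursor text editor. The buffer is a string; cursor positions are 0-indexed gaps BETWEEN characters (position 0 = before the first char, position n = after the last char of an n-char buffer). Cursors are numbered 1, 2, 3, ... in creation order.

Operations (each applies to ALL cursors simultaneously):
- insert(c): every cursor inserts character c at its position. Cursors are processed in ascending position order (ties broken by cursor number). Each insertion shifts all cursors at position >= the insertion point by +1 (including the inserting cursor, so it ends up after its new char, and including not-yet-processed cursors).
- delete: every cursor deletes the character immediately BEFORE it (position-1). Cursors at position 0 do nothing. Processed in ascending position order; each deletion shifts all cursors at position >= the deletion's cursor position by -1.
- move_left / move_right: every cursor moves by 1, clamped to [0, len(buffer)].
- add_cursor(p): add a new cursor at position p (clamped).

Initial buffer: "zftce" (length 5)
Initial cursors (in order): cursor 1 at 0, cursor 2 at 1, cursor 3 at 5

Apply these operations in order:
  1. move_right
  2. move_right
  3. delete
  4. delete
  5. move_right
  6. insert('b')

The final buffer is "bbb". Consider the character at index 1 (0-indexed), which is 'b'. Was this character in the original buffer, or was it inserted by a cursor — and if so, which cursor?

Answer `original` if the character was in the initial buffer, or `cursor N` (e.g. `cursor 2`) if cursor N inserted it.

Answer: cursor 2

Derivation:
After op 1 (move_right): buffer="zftce" (len 5), cursors c1@1 c2@2 c3@5, authorship .....
After op 2 (move_right): buffer="zftce" (len 5), cursors c1@2 c2@3 c3@5, authorship .....
After op 3 (delete): buffer="zc" (len 2), cursors c1@1 c2@1 c3@2, authorship ..
After op 4 (delete): buffer="" (len 0), cursors c1@0 c2@0 c3@0, authorship 
After op 5 (move_right): buffer="" (len 0), cursors c1@0 c2@0 c3@0, authorship 
After op 6 (insert('b')): buffer="bbb" (len 3), cursors c1@3 c2@3 c3@3, authorship 123
Authorship (.=original, N=cursor N): 1 2 3
Index 1: author = 2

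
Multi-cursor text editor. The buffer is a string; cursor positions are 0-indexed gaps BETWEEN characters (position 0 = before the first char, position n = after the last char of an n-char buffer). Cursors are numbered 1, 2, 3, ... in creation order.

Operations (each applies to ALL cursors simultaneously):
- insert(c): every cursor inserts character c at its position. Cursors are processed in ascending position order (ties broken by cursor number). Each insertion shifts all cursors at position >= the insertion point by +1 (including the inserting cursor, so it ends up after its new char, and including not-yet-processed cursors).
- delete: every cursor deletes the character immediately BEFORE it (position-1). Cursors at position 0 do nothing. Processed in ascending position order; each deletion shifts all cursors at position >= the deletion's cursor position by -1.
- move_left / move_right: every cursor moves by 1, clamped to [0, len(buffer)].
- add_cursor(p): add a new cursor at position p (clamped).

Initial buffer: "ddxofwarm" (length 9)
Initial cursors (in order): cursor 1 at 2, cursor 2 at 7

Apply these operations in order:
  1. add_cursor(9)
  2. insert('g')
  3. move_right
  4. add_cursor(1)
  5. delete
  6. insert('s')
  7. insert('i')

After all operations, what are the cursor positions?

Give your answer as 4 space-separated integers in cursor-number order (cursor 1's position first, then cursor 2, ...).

After op 1 (add_cursor(9)): buffer="ddxofwarm" (len 9), cursors c1@2 c2@7 c3@9, authorship .........
After op 2 (insert('g')): buffer="ddgxofwagrmg" (len 12), cursors c1@3 c2@9 c3@12, authorship ..1.....2..3
After op 3 (move_right): buffer="ddgxofwagrmg" (len 12), cursors c1@4 c2@10 c3@12, authorship ..1.....2..3
After op 4 (add_cursor(1)): buffer="ddgxofwagrmg" (len 12), cursors c4@1 c1@4 c2@10 c3@12, authorship ..1.....2..3
After op 5 (delete): buffer="dgofwagm" (len 8), cursors c4@0 c1@2 c2@7 c3@8, authorship .1....2.
After op 6 (insert('s')): buffer="sdgsofwagsms" (len 12), cursors c4@1 c1@4 c2@10 c3@12, authorship 4.11....22.3
After op 7 (insert('i')): buffer="sidgsiofwagsimsi" (len 16), cursors c4@2 c1@6 c2@13 c3@16, authorship 44.111....222.33

Answer: 6 13 16 2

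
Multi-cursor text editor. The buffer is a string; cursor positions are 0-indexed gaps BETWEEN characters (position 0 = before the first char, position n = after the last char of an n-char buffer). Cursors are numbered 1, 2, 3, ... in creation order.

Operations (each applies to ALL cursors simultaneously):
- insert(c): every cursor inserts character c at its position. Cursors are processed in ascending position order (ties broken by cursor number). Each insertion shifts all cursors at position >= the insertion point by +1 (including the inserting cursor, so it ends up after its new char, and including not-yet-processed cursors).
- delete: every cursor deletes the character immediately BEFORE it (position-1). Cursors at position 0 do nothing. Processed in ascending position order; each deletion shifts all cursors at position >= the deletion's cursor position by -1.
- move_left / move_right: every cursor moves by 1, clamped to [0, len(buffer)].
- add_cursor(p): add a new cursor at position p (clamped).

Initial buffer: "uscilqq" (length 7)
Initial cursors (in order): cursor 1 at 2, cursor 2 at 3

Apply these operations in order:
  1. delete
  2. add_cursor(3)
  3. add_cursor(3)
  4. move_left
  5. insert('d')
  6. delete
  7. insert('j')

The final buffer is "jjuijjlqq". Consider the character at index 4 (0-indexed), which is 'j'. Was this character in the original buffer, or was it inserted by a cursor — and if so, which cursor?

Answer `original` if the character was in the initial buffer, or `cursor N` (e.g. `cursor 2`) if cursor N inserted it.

Answer: cursor 3

Derivation:
After op 1 (delete): buffer="uilqq" (len 5), cursors c1@1 c2@1, authorship .....
After op 2 (add_cursor(3)): buffer="uilqq" (len 5), cursors c1@1 c2@1 c3@3, authorship .....
After op 3 (add_cursor(3)): buffer="uilqq" (len 5), cursors c1@1 c2@1 c3@3 c4@3, authorship .....
After op 4 (move_left): buffer="uilqq" (len 5), cursors c1@0 c2@0 c3@2 c4@2, authorship .....
After op 5 (insert('d')): buffer="dduiddlqq" (len 9), cursors c1@2 c2@2 c3@6 c4@6, authorship 12..34...
After op 6 (delete): buffer="uilqq" (len 5), cursors c1@0 c2@0 c3@2 c4@2, authorship .....
After op 7 (insert('j')): buffer="jjuijjlqq" (len 9), cursors c1@2 c2@2 c3@6 c4@6, authorship 12..34...
Authorship (.=original, N=cursor N): 1 2 . . 3 4 . . .
Index 4: author = 3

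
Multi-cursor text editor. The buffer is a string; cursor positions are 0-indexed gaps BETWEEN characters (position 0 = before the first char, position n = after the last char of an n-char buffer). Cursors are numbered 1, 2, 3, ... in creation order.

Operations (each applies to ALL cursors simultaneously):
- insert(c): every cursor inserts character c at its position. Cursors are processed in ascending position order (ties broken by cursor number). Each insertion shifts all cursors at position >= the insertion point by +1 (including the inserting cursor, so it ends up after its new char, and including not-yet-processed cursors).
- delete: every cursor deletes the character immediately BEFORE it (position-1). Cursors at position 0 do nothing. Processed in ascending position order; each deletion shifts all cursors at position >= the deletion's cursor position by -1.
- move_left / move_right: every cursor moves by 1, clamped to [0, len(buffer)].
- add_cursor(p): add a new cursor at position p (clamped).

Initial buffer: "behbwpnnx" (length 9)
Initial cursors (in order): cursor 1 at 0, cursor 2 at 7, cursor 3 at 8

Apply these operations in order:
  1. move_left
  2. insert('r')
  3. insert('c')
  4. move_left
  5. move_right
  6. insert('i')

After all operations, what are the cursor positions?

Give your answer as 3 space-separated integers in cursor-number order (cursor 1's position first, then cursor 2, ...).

Answer: 3 12 16

Derivation:
After op 1 (move_left): buffer="behbwpnnx" (len 9), cursors c1@0 c2@6 c3@7, authorship .........
After op 2 (insert('r')): buffer="rbehbwprnrnx" (len 12), cursors c1@1 c2@8 c3@10, authorship 1......2.3..
After op 3 (insert('c')): buffer="rcbehbwprcnrcnx" (len 15), cursors c1@2 c2@10 c3@13, authorship 11......22.33..
After op 4 (move_left): buffer="rcbehbwprcnrcnx" (len 15), cursors c1@1 c2@9 c3@12, authorship 11......22.33..
After op 5 (move_right): buffer="rcbehbwprcnrcnx" (len 15), cursors c1@2 c2@10 c3@13, authorship 11......22.33..
After op 6 (insert('i')): buffer="rcibehbwprcinrcinx" (len 18), cursors c1@3 c2@12 c3@16, authorship 111......222.333..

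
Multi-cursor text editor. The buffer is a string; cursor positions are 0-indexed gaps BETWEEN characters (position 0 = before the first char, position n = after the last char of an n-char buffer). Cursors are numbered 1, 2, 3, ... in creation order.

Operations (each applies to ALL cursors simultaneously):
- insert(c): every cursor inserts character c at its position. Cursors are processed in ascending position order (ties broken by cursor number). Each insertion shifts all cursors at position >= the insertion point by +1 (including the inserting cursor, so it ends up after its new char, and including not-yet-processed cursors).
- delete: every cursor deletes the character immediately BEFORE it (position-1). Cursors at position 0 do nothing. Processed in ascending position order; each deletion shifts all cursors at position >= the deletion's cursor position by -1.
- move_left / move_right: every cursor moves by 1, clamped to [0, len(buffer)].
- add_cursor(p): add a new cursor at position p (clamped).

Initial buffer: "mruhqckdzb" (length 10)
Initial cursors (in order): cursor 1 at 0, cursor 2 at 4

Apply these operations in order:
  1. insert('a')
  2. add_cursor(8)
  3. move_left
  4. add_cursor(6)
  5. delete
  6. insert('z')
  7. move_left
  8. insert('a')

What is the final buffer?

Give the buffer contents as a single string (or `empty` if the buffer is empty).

Answer: azamruzzaaazckdzb

Derivation:
After op 1 (insert('a')): buffer="amruhaqckdzb" (len 12), cursors c1@1 c2@6, authorship 1....2......
After op 2 (add_cursor(8)): buffer="amruhaqckdzb" (len 12), cursors c1@1 c2@6 c3@8, authorship 1....2......
After op 3 (move_left): buffer="amruhaqckdzb" (len 12), cursors c1@0 c2@5 c3@7, authorship 1....2......
After op 4 (add_cursor(6)): buffer="amruhaqckdzb" (len 12), cursors c1@0 c2@5 c4@6 c3@7, authorship 1....2......
After op 5 (delete): buffer="amruckdzb" (len 9), cursors c1@0 c2@4 c3@4 c4@4, authorship 1........
After op 6 (insert('z')): buffer="zamruzzzckdzb" (len 13), cursors c1@1 c2@8 c3@8 c4@8, authorship 11...234.....
After op 7 (move_left): buffer="zamruzzzckdzb" (len 13), cursors c1@0 c2@7 c3@7 c4@7, authorship 11...234.....
After op 8 (insert('a')): buffer="azamruzzaaazckdzb" (len 17), cursors c1@1 c2@11 c3@11 c4@11, authorship 111...232344.....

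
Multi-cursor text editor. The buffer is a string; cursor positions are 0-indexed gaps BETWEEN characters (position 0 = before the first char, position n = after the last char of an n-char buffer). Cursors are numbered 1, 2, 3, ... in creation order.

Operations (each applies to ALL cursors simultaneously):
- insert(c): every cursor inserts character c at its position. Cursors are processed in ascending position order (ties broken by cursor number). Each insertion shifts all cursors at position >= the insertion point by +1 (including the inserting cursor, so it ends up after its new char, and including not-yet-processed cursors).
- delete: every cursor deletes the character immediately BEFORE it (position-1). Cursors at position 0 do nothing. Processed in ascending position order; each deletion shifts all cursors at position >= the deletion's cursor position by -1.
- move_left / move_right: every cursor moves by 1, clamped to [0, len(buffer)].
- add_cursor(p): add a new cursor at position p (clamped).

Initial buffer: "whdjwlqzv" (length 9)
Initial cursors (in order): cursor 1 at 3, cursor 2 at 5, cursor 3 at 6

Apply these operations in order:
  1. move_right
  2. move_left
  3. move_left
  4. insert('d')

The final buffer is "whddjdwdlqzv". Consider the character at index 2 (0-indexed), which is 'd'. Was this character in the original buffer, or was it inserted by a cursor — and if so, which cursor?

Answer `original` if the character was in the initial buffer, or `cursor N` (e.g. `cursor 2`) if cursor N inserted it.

Answer: cursor 1

Derivation:
After op 1 (move_right): buffer="whdjwlqzv" (len 9), cursors c1@4 c2@6 c3@7, authorship .........
After op 2 (move_left): buffer="whdjwlqzv" (len 9), cursors c1@3 c2@5 c3@6, authorship .........
After op 3 (move_left): buffer="whdjwlqzv" (len 9), cursors c1@2 c2@4 c3@5, authorship .........
After op 4 (insert('d')): buffer="whddjdwdlqzv" (len 12), cursors c1@3 c2@6 c3@8, authorship ..1..2.3....
Authorship (.=original, N=cursor N): . . 1 . . 2 . 3 . . . .
Index 2: author = 1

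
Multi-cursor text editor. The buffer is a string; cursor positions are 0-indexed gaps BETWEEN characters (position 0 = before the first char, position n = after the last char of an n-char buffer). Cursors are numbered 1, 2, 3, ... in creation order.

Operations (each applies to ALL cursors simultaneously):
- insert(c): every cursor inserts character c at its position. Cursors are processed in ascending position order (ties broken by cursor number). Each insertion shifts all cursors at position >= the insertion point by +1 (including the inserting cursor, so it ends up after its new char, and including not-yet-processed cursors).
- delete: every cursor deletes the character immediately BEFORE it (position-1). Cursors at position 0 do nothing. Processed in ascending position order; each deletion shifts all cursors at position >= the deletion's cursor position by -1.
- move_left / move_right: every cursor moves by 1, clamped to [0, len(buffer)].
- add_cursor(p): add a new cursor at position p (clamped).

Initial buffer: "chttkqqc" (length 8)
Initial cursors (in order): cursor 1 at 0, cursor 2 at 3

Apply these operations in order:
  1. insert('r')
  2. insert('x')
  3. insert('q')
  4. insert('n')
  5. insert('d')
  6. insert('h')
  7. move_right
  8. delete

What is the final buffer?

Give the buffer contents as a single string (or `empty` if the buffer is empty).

After op 1 (insert('r')): buffer="rchtrtkqqc" (len 10), cursors c1@1 c2@5, authorship 1...2.....
After op 2 (insert('x')): buffer="rxchtrxtkqqc" (len 12), cursors c1@2 c2@7, authorship 11...22.....
After op 3 (insert('q')): buffer="rxqchtrxqtkqqc" (len 14), cursors c1@3 c2@9, authorship 111...222.....
After op 4 (insert('n')): buffer="rxqnchtrxqntkqqc" (len 16), cursors c1@4 c2@11, authorship 1111...2222.....
After op 5 (insert('d')): buffer="rxqndchtrxqndtkqqc" (len 18), cursors c1@5 c2@13, authorship 11111...22222.....
After op 6 (insert('h')): buffer="rxqndhchtrxqndhtkqqc" (len 20), cursors c1@6 c2@15, authorship 111111...222222.....
After op 7 (move_right): buffer="rxqndhchtrxqndhtkqqc" (len 20), cursors c1@7 c2@16, authorship 111111...222222.....
After op 8 (delete): buffer="rxqndhhtrxqndhkqqc" (len 18), cursors c1@6 c2@14, authorship 111111..222222....

Answer: rxqndhhtrxqndhkqqc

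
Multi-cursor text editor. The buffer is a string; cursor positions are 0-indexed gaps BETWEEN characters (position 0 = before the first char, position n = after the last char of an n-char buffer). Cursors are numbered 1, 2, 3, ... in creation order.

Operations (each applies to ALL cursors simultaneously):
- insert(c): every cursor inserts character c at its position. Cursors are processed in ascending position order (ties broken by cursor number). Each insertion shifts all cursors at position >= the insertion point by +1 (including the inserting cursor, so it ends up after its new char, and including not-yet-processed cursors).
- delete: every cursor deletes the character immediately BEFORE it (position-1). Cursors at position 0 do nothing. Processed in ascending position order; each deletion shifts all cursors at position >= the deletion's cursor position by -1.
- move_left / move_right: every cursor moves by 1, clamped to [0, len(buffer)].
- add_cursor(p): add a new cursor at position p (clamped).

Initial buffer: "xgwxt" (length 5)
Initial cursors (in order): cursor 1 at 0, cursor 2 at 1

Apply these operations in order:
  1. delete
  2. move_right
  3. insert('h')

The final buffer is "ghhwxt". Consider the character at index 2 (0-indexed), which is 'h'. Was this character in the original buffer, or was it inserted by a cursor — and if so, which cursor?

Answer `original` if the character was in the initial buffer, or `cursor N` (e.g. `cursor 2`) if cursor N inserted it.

After op 1 (delete): buffer="gwxt" (len 4), cursors c1@0 c2@0, authorship ....
After op 2 (move_right): buffer="gwxt" (len 4), cursors c1@1 c2@1, authorship ....
After op 3 (insert('h')): buffer="ghhwxt" (len 6), cursors c1@3 c2@3, authorship .12...
Authorship (.=original, N=cursor N): . 1 2 . . .
Index 2: author = 2

Answer: cursor 2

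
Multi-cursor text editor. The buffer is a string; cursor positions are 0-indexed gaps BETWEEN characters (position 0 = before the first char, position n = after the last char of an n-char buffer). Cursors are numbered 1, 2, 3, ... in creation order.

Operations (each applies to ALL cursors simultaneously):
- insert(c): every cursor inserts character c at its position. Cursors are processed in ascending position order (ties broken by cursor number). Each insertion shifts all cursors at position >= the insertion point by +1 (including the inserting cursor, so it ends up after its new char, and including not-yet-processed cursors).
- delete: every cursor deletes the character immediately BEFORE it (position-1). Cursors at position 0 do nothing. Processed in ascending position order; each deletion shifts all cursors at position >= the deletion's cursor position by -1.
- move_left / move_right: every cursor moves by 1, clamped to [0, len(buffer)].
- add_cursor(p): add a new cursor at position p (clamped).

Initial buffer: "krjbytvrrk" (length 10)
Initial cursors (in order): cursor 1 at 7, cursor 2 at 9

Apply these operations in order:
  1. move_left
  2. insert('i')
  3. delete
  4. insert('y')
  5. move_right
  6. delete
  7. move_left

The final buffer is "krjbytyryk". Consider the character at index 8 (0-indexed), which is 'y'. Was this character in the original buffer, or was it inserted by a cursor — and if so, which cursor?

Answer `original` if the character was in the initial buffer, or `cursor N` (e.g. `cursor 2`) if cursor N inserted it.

After op 1 (move_left): buffer="krjbytvrrk" (len 10), cursors c1@6 c2@8, authorship ..........
After op 2 (insert('i')): buffer="krjbytivrirk" (len 12), cursors c1@7 c2@10, authorship ......1..2..
After op 3 (delete): buffer="krjbytvrrk" (len 10), cursors c1@6 c2@8, authorship ..........
After op 4 (insert('y')): buffer="krjbytyvryrk" (len 12), cursors c1@7 c2@10, authorship ......1..2..
After op 5 (move_right): buffer="krjbytyvryrk" (len 12), cursors c1@8 c2@11, authorship ......1..2..
After op 6 (delete): buffer="krjbytyryk" (len 10), cursors c1@7 c2@9, authorship ......1.2.
After op 7 (move_left): buffer="krjbytyryk" (len 10), cursors c1@6 c2@8, authorship ......1.2.
Authorship (.=original, N=cursor N): . . . . . . 1 . 2 .
Index 8: author = 2

Answer: cursor 2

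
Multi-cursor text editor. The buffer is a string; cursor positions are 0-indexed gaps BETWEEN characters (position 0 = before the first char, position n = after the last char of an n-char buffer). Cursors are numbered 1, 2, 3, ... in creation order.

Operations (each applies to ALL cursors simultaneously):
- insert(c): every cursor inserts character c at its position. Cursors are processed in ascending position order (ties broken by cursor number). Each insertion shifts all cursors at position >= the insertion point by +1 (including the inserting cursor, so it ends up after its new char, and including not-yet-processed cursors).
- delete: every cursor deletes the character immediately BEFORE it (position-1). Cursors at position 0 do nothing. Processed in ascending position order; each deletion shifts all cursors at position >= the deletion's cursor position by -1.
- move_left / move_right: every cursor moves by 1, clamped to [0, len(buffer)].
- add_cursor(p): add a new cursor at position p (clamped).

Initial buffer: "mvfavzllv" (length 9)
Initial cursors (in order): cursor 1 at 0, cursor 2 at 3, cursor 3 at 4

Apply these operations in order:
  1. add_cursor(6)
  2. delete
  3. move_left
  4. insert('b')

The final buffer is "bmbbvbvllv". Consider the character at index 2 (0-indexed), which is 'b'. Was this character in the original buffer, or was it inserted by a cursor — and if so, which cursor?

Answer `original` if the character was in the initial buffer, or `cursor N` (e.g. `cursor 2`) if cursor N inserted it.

After op 1 (add_cursor(6)): buffer="mvfavzllv" (len 9), cursors c1@0 c2@3 c3@4 c4@6, authorship .........
After op 2 (delete): buffer="mvvllv" (len 6), cursors c1@0 c2@2 c3@2 c4@3, authorship ......
After op 3 (move_left): buffer="mvvllv" (len 6), cursors c1@0 c2@1 c3@1 c4@2, authorship ......
After op 4 (insert('b')): buffer="bmbbvbvllv" (len 10), cursors c1@1 c2@4 c3@4 c4@6, authorship 1.23.4....
Authorship (.=original, N=cursor N): 1 . 2 3 . 4 . . . .
Index 2: author = 2

Answer: cursor 2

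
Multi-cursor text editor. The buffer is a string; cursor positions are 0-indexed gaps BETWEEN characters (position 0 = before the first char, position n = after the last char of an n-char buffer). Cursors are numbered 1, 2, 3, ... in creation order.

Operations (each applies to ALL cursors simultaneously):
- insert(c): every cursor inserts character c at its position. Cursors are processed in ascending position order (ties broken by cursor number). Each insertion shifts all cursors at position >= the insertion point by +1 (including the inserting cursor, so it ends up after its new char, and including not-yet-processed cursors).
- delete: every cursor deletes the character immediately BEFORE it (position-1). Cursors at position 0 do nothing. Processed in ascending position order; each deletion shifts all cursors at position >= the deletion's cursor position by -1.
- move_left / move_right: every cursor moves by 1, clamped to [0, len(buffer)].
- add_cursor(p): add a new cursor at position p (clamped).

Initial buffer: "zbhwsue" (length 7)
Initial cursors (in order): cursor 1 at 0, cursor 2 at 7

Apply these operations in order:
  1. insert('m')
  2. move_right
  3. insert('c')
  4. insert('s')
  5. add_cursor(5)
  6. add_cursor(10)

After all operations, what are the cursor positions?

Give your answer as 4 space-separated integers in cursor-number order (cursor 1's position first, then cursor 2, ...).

After op 1 (insert('m')): buffer="mzbhwsuem" (len 9), cursors c1@1 c2@9, authorship 1.......2
After op 2 (move_right): buffer="mzbhwsuem" (len 9), cursors c1@2 c2@9, authorship 1.......2
After op 3 (insert('c')): buffer="mzcbhwsuemc" (len 11), cursors c1@3 c2@11, authorship 1.1......22
After op 4 (insert('s')): buffer="mzcsbhwsuemcs" (len 13), cursors c1@4 c2@13, authorship 1.11......222
After op 5 (add_cursor(5)): buffer="mzcsbhwsuemcs" (len 13), cursors c1@4 c3@5 c2@13, authorship 1.11......222
After op 6 (add_cursor(10)): buffer="mzcsbhwsuemcs" (len 13), cursors c1@4 c3@5 c4@10 c2@13, authorship 1.11......222

Answer: 4 13 5 10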